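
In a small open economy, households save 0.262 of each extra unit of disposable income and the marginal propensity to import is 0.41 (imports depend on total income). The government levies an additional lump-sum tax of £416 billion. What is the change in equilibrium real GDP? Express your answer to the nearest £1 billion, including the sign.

−£457 billion

MPC = 1 − MPS = 1 − 0.262 = 0.738.
A lump-sum tax change of +£416 billion shifts disposable income by −£416 billion; first-round consumption changes by −c × ΔT = −0.738 × (+£416 billion) = −£307.008 billion.
Expenditure multiplier = 1/(1 − c + m) = 1/(1 − 0.738 + 0.41) = 1/0.672 ≈ 1.488.
The tax multiplier is −c × k ≈ −1.098, so ΔY = k × (−c·ΔT) = (−£307.008 billion) / 0.672 ≈ −£457 billion.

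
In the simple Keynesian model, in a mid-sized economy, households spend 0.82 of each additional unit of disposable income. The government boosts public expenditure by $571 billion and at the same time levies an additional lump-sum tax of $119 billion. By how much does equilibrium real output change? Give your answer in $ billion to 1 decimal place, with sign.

Expenditure multiplier = 1/(1 − MPC) = 1/(1 − 0.82) = 1/0.18 ≈ 5.556.
ΔG contributes k·ΔG = (+$571 billion) / 0.18 ≈ +$3,172.2 billion.
ΔT of +$119 billion changes first-round spending by −c·ΔT = −$97.58 billion, contributing k·(−c·ΔT) = (−$97.58 billion) / 0.18 ≈ −$542.1 billion.
Net ΔY = k(ΔG − c·ΔT) = (+$473.42 billion) / 0.18 ≈ +$2,630.1 billion.

+$2,630.1 billion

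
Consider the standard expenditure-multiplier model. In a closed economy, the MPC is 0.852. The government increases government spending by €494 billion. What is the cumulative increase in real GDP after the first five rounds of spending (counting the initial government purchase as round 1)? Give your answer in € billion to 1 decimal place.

Round 1 adds ΔG = €494 billion; each later round is MPC = 0.852 times the previous.
After 5 rounds: 494 + 420.888 + 358.596576 + 305.524282752 + 260.306688904704 = ΔG·(1 − c^5)/(1 − c) = 494 × (1 − 0.448949997868032)/0.148 ≈ €1,839.3 billion.

€1,839.3 billion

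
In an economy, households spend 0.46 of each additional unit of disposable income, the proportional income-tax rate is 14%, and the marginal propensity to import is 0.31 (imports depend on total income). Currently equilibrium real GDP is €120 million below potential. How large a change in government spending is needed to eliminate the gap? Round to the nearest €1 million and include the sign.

Spending multiplier = 1/(1 − c(1−t) + m) = 1/(1 − 0.46×0.86 + 0.31) = 1/0.9144 ≈ 1.094.
Need ΔY = +€120 million, so ΔG = ΔY/k = (+€120 million) × 0.9144 ≈ +€110 million.
The government should increase government spending by €110 million.

+€110 million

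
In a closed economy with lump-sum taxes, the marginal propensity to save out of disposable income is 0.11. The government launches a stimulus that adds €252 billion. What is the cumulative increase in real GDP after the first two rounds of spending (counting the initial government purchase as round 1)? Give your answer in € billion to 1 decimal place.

MPC = 1 − MPS = 1 − 0.11 = 0.89.
Round 1 adds ΔG = €252 billion; each later round is MPC = 0.89 times the previous.
After 2 rounds: 252 + 224.28 = ΔG·(1 − c^2)/(1 − c) = 252 × (1 − 0.7921)/0.11 ≈ €476.3 billion.

€476.3 billion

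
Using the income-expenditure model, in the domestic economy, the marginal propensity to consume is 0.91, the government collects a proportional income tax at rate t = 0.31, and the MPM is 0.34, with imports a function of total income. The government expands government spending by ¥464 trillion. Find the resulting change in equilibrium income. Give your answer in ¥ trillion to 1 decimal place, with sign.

+¥651.6 trillion

Expenditure multiplier = 1/(1 − c(1−t) + m) = 1/(1 − 0.91×0.69 + 0.34) = 1/0.7121 ≈ 1.404.
ΔY = k × ΔG = (+¥464 trillion) / 0.7121 ≈ +¥651.6 trillion.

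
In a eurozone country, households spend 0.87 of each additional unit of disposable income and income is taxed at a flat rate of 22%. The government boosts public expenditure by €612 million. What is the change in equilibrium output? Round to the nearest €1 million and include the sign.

+€1,904 million

Spending multiplier = 1/(1 − c(1−t)) = 1/(1 − 0.87×0.78) = 1/0.3214 ≈ 3.111.
ΔY = k × ΔG = (+€612 million) / 0.3214 ≈ +€1,904 million.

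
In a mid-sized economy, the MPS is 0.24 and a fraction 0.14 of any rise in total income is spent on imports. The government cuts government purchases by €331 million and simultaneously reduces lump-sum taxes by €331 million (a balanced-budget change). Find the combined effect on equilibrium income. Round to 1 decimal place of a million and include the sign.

MPC = 1 − MPS = 1 − 0.24 = 0.76.
Expenditure multiplier = 1/(1 − c + m) = 1/(1 − 0.76 + 0.14) = 1/0.38 ≈ 2.632.
ΔG contributes k·ΔG = (−€331 million) / 0.38 ≈ −€871.1 million.
ΔT of −€331 million changes first-round spending by −c·ΔT = +€251.56 million, contributing k·(−c·ΔT) = (+€251.56 million) / 0.38 = +€662 million.
Net ΔY = k(ΔG − c·ΔT) = (−€79.44 million) / 0.38 ≈ −€209.1 million.

−€209.1 million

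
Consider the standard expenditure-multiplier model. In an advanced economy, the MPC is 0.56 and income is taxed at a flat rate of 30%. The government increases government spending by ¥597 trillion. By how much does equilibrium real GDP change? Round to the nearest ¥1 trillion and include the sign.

+¥982 trillion

Government-spending multiplier = 1/(1 − c(1−t)) = 1/(1 − 0.56×0.7) = 1/0.608 ≈ 1.645.
ΔY = k × ΔG = (+¥597 trillion) / 0.608 ≈ +¥982 trillion.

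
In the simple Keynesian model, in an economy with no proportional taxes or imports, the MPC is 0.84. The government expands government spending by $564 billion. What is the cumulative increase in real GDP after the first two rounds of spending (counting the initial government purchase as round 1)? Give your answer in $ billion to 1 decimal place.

$1,037.8 billion

Round 1 adds ΔG = $564 billion; each later round is MPC = 0.84 times the previous.
After 2 rounds: 564 + 473.76 = ΔG·(1 − c^2)/(1 − c) = 564 × (1 − 0.7056)/0.16 ≈ $1,037.8 billion.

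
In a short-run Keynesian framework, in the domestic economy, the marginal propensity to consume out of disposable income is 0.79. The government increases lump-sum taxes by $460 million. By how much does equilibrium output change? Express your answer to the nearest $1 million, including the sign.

−$1,730 million

A lump-sum tax change of +$460 million shifts disposable income by −$460 million; first-round consumption changes by −c × ΔT = −0.79 × (+$460 million) = −$363.4 million.
Expenditure multiplier = 1/(1 − MPC) = 1/(1 − 0.79) = 1/0.21 ≈ 4.762.
The tax multiplier is −c × k ≈ −3.762, so ΔY = k × (−c·ΔT) = (−$363.4 million) / 0.21 ≈ −$1,730 million.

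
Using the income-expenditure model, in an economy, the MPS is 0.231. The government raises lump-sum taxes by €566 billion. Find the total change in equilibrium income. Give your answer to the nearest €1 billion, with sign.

MPC = 1 − MPS = 1 − 0.231 = 0.769.
A lump-sum tax change of +€566 billion shifts disposable income by −€566 billion; first-round consumption changes by −c × ΔT = −0.769 × (+€566 billion) = −€435.254 billion.
Expenditure multiplier = 1/(1 − MPC) = 1/(1 − 0.769) = 1/0.231 ≈ 4.329.
The tax multiplier is −c × k ≈ −3.329, so ΔY = k × (−c·ΔT) = (−€435.254 billion) / 0.231 ≈ −€1,884 billion.

−€1,884 billion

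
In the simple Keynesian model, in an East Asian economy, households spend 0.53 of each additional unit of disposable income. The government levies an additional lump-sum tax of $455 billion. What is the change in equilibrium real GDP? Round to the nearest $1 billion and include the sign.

A lump-sum tax change of +$455 billion shifts disposable income by −$455 billion; first-round consumption changes by −c × ΔT = −0.53 × (+$455 billion) = −$241.15 billion.
Expenditure multiplier = 1/(1 − MPC) = 1/(1 − 0.53) = 1/0.47 ≈ 2.128.
The tax multiplier is −c × k ≈ −1.128, so ΔY = k × (−c·ΔT) = (−$241.15 billion) / 0.47 ≈ −$513 billion.

−$513 billion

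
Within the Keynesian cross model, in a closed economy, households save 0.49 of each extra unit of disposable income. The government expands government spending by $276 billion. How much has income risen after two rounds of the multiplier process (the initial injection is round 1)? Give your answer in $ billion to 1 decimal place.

$416.8 billion

MPC = 1 − MPS = 1 − 0.49 = 0.51.
Round 1 adds ΔG = $276 billion; each later round is MPC = 0.51 times the previous.
After 2 rounds: 276 + 140.76 = ΔG·(1 − c^2)/(1 − c) = 276 × (1 − 0.2601)/0.49 ≈ $416.8 billion.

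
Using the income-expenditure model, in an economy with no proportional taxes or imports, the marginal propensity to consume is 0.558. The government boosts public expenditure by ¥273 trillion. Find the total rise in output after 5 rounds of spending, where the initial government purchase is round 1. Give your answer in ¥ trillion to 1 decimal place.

Round 1 adds ΔG = ¥273 trillion; each later round is MPC = 0.558 times the previous.
After 5 rounds: 273 + 152.334 + 85.002372 + 47.431323576 + 26.466678555408 = ΔG·(1 − c^5)/(1 − c) = 273 × (1 − 0.054096727596768)/0.442 ≈ ¥584.2 trillion.

¥584.2 trillion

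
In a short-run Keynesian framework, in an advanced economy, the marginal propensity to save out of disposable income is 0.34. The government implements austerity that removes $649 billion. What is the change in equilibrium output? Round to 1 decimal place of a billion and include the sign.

−$1,908.8 billion

MPC = 1 − MPS = 1 − 0.34 = 0.66.
Expenditure multiplier = 1/(1 − MPC) = 1/(1 − 0.66) = 1/0.34 ≈ 2.941.
ΔY = k × ΔG = (−$649 billion) / 0.34 ≈ −$1,908.8 billion.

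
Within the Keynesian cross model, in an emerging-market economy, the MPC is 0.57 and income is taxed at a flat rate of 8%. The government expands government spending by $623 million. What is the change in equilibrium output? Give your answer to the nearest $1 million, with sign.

+$1,310 million

Expenditure multiplier = 1/(1 − c(1−t)) = 1/(1 − 0.57×0.92) = 1/0.4756 ≈ 2.103.
ΔY = k × ΔG = (+$623 million) / 0.4756 ≈ +$1,310 million.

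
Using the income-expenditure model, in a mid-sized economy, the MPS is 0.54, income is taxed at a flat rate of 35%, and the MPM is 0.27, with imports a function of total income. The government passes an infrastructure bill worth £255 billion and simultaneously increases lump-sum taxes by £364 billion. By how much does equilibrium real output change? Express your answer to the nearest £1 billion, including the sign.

+£90 billion

MPC = 1 − MPS = 1 − 0.54 = 0.46.
Expenditure multiplier = 1/(1 − c(1−t) + m) = 1/(1 − 0.46×0.65 + 0.27) = 1/0.971 ≈ 1.03.
ΔG contributes k·ΔG = (+£255 billion) / 0.971 ≈ +£262.6 billion.
ΔT of +£364 billion changes first-round spending by −c·ΔT = −£167.44 billion, contributing k·(−c·ΔT) = (−£167.44 billion) / 0.971 ≈ −£172.4 billion.
Net ΔY = k(ΔG − c·ΔT) = (+£87.56 billion) / 0.971 ≈ +£90 billion.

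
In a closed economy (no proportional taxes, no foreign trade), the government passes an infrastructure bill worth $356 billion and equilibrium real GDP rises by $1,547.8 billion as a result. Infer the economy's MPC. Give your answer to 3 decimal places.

0.770

Implied spending multiplier k = ΔY/ΔG = 1,547.8/356 ≈ 4.3478.
Since k = 1/(1 − MPC), MPC = 1 − 1/k = 1 − ΔG/ΔY = 1 − 356/1,547.8 ≈ 0.770.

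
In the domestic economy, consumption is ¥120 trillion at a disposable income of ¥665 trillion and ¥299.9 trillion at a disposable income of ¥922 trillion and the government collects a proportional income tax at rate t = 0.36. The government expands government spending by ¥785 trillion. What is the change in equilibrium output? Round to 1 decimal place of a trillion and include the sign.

MPC = ΔC/ΔYd = (299.9 − 120)/(922 − 665) = 179.9/257 = 0.7.
Government-spending multiplier = 1/(1 − c(1−t)) = 1/(1 − 0.7×0.64) = 1/0.552 ≈ 1.812.
ΔY = k × ΔG = (+¥785 trillion) / 0.552 ≈ +¥1,422.1 trillion.

+¥1,422.1 trillion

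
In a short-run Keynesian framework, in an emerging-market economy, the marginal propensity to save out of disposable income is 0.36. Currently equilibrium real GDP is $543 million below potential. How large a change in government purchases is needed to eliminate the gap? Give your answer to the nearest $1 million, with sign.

+$195 million

MPC = 1 − MPS = 1 − 0.36 = 0.64.
Spending multiplier = 1/(1 − MPC) = 1/(1 − 0.64) = 1/0.36 ≈ 2.778.
Need ΔY = +$543 million, so ΔG = ΔY/k = (+$543 million) × 0.36 ≈ +$195 million.
The government should increase government purchases by $195 million.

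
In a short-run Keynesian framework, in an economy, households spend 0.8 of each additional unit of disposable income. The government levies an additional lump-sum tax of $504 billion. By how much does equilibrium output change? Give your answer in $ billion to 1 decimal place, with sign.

−$2,016.0 billion

A lump-sum tax change of +$504 billion shifts disposable income by −$504 billion; first-round consumption changes by −c × ΔT = −0.8 × (+$504 billion) = −$403.2 billion.
Expenditure multiplier = 1/(1 − MPC) = 1/(1 − 0.8) = 1/0.2 = 5.
The tax multiplier is −c × k = −4, so ΔY = k × (−c·ΔT) = (−$403.2 billion) / 0.2 = −$2,016 billion.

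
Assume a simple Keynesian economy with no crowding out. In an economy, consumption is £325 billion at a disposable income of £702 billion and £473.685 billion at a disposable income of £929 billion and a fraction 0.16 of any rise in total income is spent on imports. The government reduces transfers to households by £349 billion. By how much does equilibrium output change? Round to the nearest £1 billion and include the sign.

−£453 billion

MPC = ΔC/ΔYd = (473.685 − 325)/(929 − 702) = 148.685/227 = 0.655.
The transfer change shifts disposable income by −£349 billion, so first-round consumption changes by c·ΔTR = 0.655 × (−£349 billion) = −£228.595 billion.
Expenditure multiplier = 1/(1 − c + m) = 1/(1 − 0.655 + 0.16) = 1/0.505 ≈ 1.98.
The transfer multiplier is c × k ≈ 1.297, so ΔY = k × (c·ΔTR) = (−£228.595 billion) / 0.505 ≈ −£453 billion.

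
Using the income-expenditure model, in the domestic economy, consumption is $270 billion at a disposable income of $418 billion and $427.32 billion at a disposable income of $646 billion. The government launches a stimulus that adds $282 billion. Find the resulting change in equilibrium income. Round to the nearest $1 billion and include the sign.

+$910 billion

MPC = ΔC/ΔYd = (427.32 − 270)/(646 − 418) = 157.32/228 = 0.69.
Government-spending multiplier = 1/(1 − MPC) = 1/(1 − 0.69) = 1/0.31 ≈ 3.226.
ΔY = k × ΔG = (+$282 billion) / 0.31 ≈ +$910 billion.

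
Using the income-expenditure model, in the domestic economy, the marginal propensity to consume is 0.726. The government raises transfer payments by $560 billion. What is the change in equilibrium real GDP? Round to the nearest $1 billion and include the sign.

The transfer change shifts disposable income by +$560 billion, so first-round consumption changes by c·ΔTR = 0.726 × (+$560 billion) = +$406.56 billion.
Expenditure multiplier = 1/(1 − MPC) = 1/(1 − 0.726) = 1/0.274 ≈ 3.65.
The transfer multiplier is c × k ≈ 2.65, so ΔY = k × (c·ΔTR) = (+$406.56 billion) / 0.274 ≈ +$1,484 billion.

+$1,484 billion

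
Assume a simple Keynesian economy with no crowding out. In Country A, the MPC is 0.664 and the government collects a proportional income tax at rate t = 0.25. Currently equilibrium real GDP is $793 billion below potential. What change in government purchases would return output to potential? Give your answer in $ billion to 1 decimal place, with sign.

+$398.1 billion

Spending multiplier = 1/(1 − c(1−t)) = 1/(1 − 0.664×0.75) = 1/0.502 ≈ 1.992.
Need ΔY = +$793 billion, so ΔG = ΔY/k = (+$793 billion) × 0.502 ≈ +$398.1 billion.
The government should increase government purchases by $398.1 billion.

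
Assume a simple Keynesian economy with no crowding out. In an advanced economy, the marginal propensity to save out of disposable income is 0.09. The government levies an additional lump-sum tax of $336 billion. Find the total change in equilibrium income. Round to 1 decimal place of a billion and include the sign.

−$3,397.3 billion

MPC = 1 − MPS = 1 − 0.09 = 0.91.
A lump-sum tax change of +$336 billion shifts disposable income by −$336 billion; first-round consumption changes by −c × ΔT = −0.91 × (+$336 billion) = −$305.76 billion.
Expenditure multiplier = 1/(1 − MPC) = 1/(1 − 0.91) = 1/0.09 ≈ 11.111.
The tax multiplier is −c × k ≈ −10.111, so ΔY = k × (−c·ΔT) = (−$305.76 billion) / 0.09 ≈ −$3,397.3 billion.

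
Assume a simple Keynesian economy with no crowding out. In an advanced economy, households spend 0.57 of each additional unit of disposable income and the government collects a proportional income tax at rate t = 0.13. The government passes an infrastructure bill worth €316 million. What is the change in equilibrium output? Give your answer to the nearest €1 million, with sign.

Government-spending multiplier = 1/(1 − c(1−t)) = 1/(1 − 0.57×0.87) = 1/0.5041 ≈ 1.984.
ΔY = k × ΔG = (+€316 million) / 0.5041 ≈ +€627 million.

+€627 million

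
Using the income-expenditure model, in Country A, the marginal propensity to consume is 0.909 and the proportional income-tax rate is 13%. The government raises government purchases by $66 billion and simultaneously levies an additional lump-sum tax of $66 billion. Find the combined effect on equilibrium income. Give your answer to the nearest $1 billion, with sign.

Expenditure multiplier = 1/(1 − c(1−t)) = 1/(1 − 0.909×0.87) = 1/0.20917 ≈ 4.781.
ΔG contributes k·ΔG = (+$66 billion) / 0.20917 ≈ +$315.5 billion.
ΔT of +$66 billion changes first-round spending by −c·ΔT = −$59.994 billion, contributing k·(−c·ΔT) = (−$59.994 billion) / 0.20917 ≈ −$286.8 billion.
Net ΔY = k(ΔG − c·ΔT) = (+$6.006 billion) / 0.20917 ≈ +$29 billion.

+$29 billion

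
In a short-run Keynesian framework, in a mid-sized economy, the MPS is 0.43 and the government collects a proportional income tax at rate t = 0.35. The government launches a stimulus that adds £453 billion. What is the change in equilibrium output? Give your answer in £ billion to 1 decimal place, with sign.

+£719.6 billion

MPC = 1 − MPS = 1 − 0.43 = 0.57.
Expenditure multiplier = 1/(1 − c(1−t)) = 1/(1 − 0.57×0.65) = 1/0.6295 ≈ 1.589.
ΔY = k × ΔG = (+£453 billion) / 0.6295 ≈ +£719.6 billion.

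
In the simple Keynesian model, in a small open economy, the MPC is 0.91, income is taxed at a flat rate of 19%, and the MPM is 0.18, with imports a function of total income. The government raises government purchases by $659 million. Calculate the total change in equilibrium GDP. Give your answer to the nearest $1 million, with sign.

+$1,488 million

Government-spending multiplier = 1/(1 − c(1−t) + m) = 1/(1 − 0.91×0.81 + 0.18) = 1/0.4429 ≈ 2.258.
ΔY = k × ΔG = (+$659 million) / 0.4429 ≈ +$1,488 million.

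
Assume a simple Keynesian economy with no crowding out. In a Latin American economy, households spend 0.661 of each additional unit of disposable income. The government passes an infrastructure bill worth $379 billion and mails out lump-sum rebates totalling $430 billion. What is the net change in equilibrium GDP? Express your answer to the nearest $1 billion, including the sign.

Expenditure multiplier = 1/(1 − MPC) = 1/(1 − 0.661) = 1/0.339 ≈ 2.95.
ΔG contributes k·ΔG = (+$379 billion) / 0.339 ≈ +$1,118 billion.
ΔT of −$430 billion changes first-round spending by −c·ΔT = +$284.23 billion, contributing k·(−c·ΔT) = (+$284.23 billion) / 0.339 ≈ +$838.4 billion.
Net ΔY = k(ΔG − c·ΔT) = (+$663.23 billion) / 0.339 ≈ +$1,956 billion.

+$1,956 billion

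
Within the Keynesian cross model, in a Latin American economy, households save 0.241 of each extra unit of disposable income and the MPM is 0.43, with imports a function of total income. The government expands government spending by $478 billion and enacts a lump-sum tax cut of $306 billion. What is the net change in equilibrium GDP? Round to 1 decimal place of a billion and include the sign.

MPC = 1 − MPS = 1 − 0.241 = 0.759.
Expenditure multiplier = 1/(1 − c + m) = 1/(1 − 0.759 + 0.43) = 1/0.671 ≈ 1.49.
ΔG contributes k·ΔG = (+$478 billion) / 0.671 ≈ +$712.4 billion.
ΔT of −$306 billion changes first-round spending by −c·ΔT = +$232.254 billion, contributing k·(−c·ΔT) = (+$232.254 billion) / 0.671 ≈ +$346.1 billion.
Net ΔY = k(ΔG − c·ΔT) = (+$710.254 billion) / 0.671 ≈ +$1,058.5 billion.

+$1,058.5 billion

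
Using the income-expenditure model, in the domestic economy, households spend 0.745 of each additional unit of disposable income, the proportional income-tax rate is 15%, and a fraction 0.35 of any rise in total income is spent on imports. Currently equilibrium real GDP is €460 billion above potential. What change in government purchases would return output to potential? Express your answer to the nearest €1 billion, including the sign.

−€330 billion

Spending multiplier = 1/(1 − c(1−t) + m) = 1/(1 − 0.745×0.85 + 0.35) = 1/0.71675 ≈ 1.395.
Need ΔY = −€460 billion, so ΔG = ΔY/k = (−€460 billion) × 0.71675 ≈ −€330 billion.
The government should cut government purchases by €330 billion.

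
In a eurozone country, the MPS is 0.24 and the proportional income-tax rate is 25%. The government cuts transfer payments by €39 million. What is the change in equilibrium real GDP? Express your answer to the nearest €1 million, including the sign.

−€69 million

MPC = 1 − MPS = 1 − 0.24 = 0.76.
The transfer change shifts disposable income by −€39 million, so first-round consumption changes by c·ΔTR = 0.76 × (−€39 million) = −€29.64 million.
Expenditure multiplier = 1/(1 − c(1−t)) = 1/(1 − 0.76×0.75) = 1/0.43 ≈ 2.326.
The transfer multiplier is c × k ≈ 1.767, so ΔY = k × (c·ΔTR) = (−€29.64 million) / 0.43 ≈ −€69 million.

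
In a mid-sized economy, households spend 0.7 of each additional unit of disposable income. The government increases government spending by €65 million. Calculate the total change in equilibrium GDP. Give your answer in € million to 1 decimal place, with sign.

+€216.7 million

Government-spending multiplier = 1/(1 − MPC) = 1/(1 − 0.7) = 1/0.3 ≈ 3.333.
ΔY = k × ΔG = (+€65 million) / 0.3 ≈ +€216.7 million.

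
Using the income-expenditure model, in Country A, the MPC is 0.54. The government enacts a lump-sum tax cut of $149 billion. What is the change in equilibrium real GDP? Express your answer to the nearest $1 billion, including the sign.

A lump-sum tax change of −$149 billion shifts disposable income by +$149 billion; first-round consumption changes by −c × ΔT = −0.54 × (−$149 billion) = +$80.46 billion.
Expenditure multiplier = 1/(1 − MPC) = 1/(1 − 0.54) = 1/0.46 ≈ 2.174.
The tax multiplier is −c × k ≈ −1.174, so ΔY = k × (−c·ΔT) = (+$80.46 billion) / 0.46 ≈ +$175 billion.

+$175 billion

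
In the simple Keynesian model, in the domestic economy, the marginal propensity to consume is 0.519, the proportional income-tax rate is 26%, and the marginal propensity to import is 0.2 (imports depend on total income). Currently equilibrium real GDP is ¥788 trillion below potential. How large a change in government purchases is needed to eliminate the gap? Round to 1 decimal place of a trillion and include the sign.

Spending multiplier = 1/(1 − c(1−t) + m) = 1/(1 − 0.519×0.74 + 0.2) = 1/0.81594 ≈ 1.226.
Need ΔY = +¥788 trillion, so ΔG = ΔY/k = (+¥788 trillion) × 0.81594 ≈ +¥643 trillion.
The government should increase government purchases by ¥643 trillion.

+¥643.0 trillion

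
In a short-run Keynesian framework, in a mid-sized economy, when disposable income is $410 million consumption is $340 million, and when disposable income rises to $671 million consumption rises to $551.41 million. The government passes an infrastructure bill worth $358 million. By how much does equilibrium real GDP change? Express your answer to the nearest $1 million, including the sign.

+$1,884 million

MPC = ΔC/ΔYd = (551.41 − 340)/(671 − 410) = 211.41/261 = 0.81.
Spending multiplier = 1/(1 − MPC) = 1/(1 − 0.81) = 1/0.19 ≈ 5.263.
ΔY = k × ΔG = (+$358 million) / 0.19 ≈ +$1,884 million.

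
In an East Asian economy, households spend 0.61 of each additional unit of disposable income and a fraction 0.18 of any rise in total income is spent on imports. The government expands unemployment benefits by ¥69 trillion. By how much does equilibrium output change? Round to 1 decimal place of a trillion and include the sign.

+¥73.8 trillion

The transfer change shifts disposable income by +¥69 trillion, so first-round consumption changes by c·ΔTR = 0.61 × (+¥69 trillion) = +¥42.09 trillion.
Expenditure multiplier = 1/(1 − c + m) = 1/(1 − 0.61 + 0.18) = 1/0.57 ≈ 1.754.
The transfer multiplier is c × k ≈ 1.07, so ΔY = k × (c·ΔTR) = (+¥42.09 trillion) / 0.57 ≈ +¥73.8 trillion.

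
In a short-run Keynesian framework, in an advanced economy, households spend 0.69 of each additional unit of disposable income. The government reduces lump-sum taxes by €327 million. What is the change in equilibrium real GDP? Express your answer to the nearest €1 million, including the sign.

+€728 million

A lump-sum tax change of −€327 million shifts disposable income by +€327 million; first-round consumption changes by −c × ΔT = −0.69 × (−€327 million) = +€225.63 million.
Expenditure multiplier = 1/(1 − MPC) = 1/(1 − 0.69) = 1/0.31 ≈ 3.226.
The tax multiplier is −c × k ≈ −2.226, so ΔY = k × (−c·ΔT) = (+€225.63 million) / 0.31 ≈ +€728 million.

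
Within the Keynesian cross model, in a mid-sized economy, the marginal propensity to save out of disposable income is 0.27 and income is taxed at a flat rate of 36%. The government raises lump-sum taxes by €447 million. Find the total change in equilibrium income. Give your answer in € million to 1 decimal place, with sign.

−€612.4 million

MPC = 1 − MPS = 1 − 0.27 = 0.73.
A lump-sum tax change of +€447 million shifts disposable income by −€447 million; first-round consumption changes by −c × ΔT = −0.73 × (+€447 million) = −€326.31 million.
Expenditure multiplier = 1/(1 − c(1−t)) = 1/(1 − 0.73×0.64) = 1/0.5328 ≈ 1.877.
The tax multiplier is −c × k ≈ −1.37, so ΔY = k × (−c·ΔT) = (−€326.31 million) / 0.5328 ≈ −€612.4 million.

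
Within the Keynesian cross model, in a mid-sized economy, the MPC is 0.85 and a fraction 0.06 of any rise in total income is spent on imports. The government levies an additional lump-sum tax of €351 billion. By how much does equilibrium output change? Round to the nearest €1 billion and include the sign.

−€1,421 billion

A lump-sum tax change of +€351 billion shifts disposable income by −€351 billion; first-round consumption changes by −c × ΔT = −0.85 × (+€351 billion) = −€298.35 billion.
Expenditure multiplier = 1/(1 − c + m) = 1/(1 − 0.85 + 0.06) = 1/0.21 ≈ 4.762.
The tax multiplier is −c × k ≈ −4.048, so ΔY = k × (−c·ΔT) = (−€298.35 billion) / 0.21 ≈ −€1,421 billion.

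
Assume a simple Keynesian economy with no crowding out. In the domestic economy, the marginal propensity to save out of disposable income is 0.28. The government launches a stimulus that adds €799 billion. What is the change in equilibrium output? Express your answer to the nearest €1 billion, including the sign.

+€2,854 billion

MPC = 1 − MPS = 1 − 0.28 = 0.72.
Spending multiplier = 1/(1 − MPC) = 1/(1 − 0.72) = 1/0.28 ≈ 3.571.
ΔY = k × ΔG = (+€799 billion) / 0.28 ≈ +€2,854 billion.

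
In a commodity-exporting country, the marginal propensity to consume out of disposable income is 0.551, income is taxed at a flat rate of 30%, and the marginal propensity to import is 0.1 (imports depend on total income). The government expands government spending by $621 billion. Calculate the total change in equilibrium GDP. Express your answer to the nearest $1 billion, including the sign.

Expenditure multiplier = 1/(1 − c(1−t) + m) = 1/(1 − 0.551×0.7 + 0.1) = 1/0.7143 ≈ 1.4.
ΔY = k × ΔG = (+$621 billion) / 0.7143 ≈ +$869 billion.

+$869 billion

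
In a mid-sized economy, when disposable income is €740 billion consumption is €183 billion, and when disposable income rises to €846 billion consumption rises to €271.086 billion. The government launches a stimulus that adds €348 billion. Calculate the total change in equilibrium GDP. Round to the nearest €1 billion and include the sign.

+€2,059 billion

MPC = ΔC/ΔYd = (271.086 − 183)/(846 − 740) = 88.086/106 = 0.831.
Expenditure multiplier = 1/(1 − MPC) = 1/(1 − 0.831) = 1/0.169 ≈ 5.917.
ΔY = k × ΔG = (+€348 billion) / 0.169 ≈ +€2,059 billion.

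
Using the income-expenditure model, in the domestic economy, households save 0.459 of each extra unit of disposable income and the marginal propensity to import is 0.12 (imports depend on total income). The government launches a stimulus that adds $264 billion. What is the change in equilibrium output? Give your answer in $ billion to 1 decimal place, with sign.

MPC = 1 − MPS = 1 − 0.459 = 0.541.
Government-spending multiplier = 1/(1 − c + m) = 1/(1 − 0.541 + 0.12) = 1/0.579 ≈ 1.727.
ΔY = k × ΔG = (+$264 billion) / 0.579 ≈ +$456 billion.

+$456.0 billion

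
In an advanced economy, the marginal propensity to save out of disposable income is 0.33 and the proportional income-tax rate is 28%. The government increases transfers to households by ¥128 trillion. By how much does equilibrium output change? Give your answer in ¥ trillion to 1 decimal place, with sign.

MPC = 1 − MPS = 1 − 0.33 = 0.67.
The transfer change shifts disposable income by +¥128 trillion, so first-round consumption changes by c·ΔTR = 0.67 × (+¥128 trillion) = +¥85.76 trillion.
Expenditure multiplier = 1/(1 − c(1−t)) = 1/(1 − 0.67×0.72) = 1/0.5176 ≈ 1.932.
The transfer multiplier is c × k ≈ 1.294, so ΔY = k × (c·ΔTR) = (+¥85.76 trillion) / 0.5176 ≈ +¥165.7 trillion.

+¥165.7 trillion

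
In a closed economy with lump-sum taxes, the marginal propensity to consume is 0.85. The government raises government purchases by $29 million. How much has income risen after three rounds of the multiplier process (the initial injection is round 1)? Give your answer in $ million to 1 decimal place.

Round 1 adds ΔG = $29 million; each later round is MPC = 0.85 times the previous.
After 3 rounds: 29 + 24.65 + 20.9525 = ΔG·(1 − c^3)/(1 − c) = 29 × (1 − 0.614125)/0.15 ≈ $74.6 million.

$74.6 million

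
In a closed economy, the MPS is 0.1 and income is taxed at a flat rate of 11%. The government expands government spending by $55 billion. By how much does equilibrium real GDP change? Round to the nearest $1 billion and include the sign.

MPC = 1 − MPS = 1 − 0.1 = 0.9.
Expenditure multiplier = 1/(1 − c(1−t)) = 1/(1 − 0.9×0.89) = 1/0.199 ≈ 5.025.
ΔY = k × ΔG = (+$55 billion) / 0.199 ≈ +$276 billion.

+$276 billion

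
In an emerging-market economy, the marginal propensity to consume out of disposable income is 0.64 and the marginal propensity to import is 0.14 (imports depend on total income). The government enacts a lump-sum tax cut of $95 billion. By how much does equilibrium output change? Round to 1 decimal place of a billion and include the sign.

A lump-sum tax change of −$95 billion shifts disposable income by +$95 billion; first-round consumption changes by −c × ΔT = −0.64 × (−$95 billion) = +$60.8 billion.
Expenditure multiplier = 1/(1 − c + m) = 1/(1 − 0.64 + 0.14) = 1/0.5 = 2.
The tax multiplier is −c × k = −1.28, so ΔY = k × (−c·ΔT) = (+$60.8 billion) / 0.5 = +$121.6 billion.

+$121.6 billion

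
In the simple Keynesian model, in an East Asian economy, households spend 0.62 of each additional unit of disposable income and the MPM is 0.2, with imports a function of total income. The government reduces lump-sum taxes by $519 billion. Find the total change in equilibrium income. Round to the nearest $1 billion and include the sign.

A lump-sum tax change of −$519 billion shifts disposable income by +$519 billion; first-round consumption changes by −c × ΔT = −0.62 × (−$519 billion) = +$321.78 billion.
Expenditure multiplier = 1/(1 − c + m) = 1/(1 − 0.62 + 0.2) = 1/0.58 ≈ 1.724.
The tax multiplier is −c × k ≈ −1.069, so ΔY = k × (−c·ΔT) = (+$321.78 billion) / 0.58 ≈ +$555 billion.

+$555 billion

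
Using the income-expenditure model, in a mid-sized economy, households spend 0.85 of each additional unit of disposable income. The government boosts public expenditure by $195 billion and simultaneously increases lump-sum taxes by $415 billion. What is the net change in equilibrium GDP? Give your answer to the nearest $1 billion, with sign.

−$1,052 billion

Expenditure multiplier = 1/(1 − MPC) = 1/(1 − 0.85) = 1/0.15 ≈ 6.667.
ΔG contributes k·ΔG = (+$195 billion) / 0.15 = +$1,300 billion.
ΔT of +$415 billion changes first-round spending by −c·ΔT = −$352.75 billion, contributing k·(−c·ΔT) = (−$352.75 billion) / 0.15 ≈ −$2,351.7 billion.
Net ΔY = k(ΔG − c·ΔT) = (−$157.75 billion) / 0.15 ≈ −$1,052 billion.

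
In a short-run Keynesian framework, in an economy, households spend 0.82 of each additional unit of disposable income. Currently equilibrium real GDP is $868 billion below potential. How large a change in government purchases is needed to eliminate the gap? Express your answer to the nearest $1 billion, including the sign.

Spending multiplier = 1/(1 − MPC) = 1/(1 − 0.82) = 1/0.18 ≈ 5.556.
Need ΔY = +$868 billion, so ΔG = ΔY/k = (+$868 billion) × 0.18 ≈ +$156 billion.
The government should increase government purchases by $156 billion.

+$156 billion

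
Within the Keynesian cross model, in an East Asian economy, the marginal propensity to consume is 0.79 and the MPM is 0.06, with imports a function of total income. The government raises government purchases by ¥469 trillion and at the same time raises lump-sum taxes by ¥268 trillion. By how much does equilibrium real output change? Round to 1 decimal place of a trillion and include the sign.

+¥952.9 trillion

Expenditure multiplier = 1/(1 − c + m) = 1/(1 − 0.79 + 0.06) = 1/0.27 ≈ 3.704.
ΔG contributes k·ΔG = (+¥469 trillion) / 0.27 ≈ +¥1,737 trillion.
ΔT of +¥268 trillion changes first-round spending by −c·ΔT = −¥211.72 trillion, contributing k·(−c·ΔT) = (−¥211.72 trillion) / 0.27 ≈ −¥784.1 trillion.
Net ΔY = k(ΔG − c·ΔT) = (+¥257.28 trillion) / 0.27 ≈ +¥952.9 trillion.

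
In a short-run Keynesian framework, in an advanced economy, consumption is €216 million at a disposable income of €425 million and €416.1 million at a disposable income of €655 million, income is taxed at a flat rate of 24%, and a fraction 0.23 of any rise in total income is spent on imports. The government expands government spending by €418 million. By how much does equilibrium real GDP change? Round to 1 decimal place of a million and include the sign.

MPC = ΔC/ΔYd = (416.1 − 216)/(655 − 425) = 200.1/230 = 0.87.
Spending multiplier = 1/(1 − c(1−t) + m) = 1/(1 − 0.87×0.76 + 0.23) = 1/0.5688 ≈ 1.758.
ΔY = k × ΔG = (+€418 million) / 0.5688 ≈ +€734.9 million.

+€734.9 million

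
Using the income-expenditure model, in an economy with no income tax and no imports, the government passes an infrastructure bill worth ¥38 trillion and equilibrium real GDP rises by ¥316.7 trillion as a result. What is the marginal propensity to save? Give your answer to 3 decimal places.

0.120

Implied spending multiplier k = ΔY/ΔG = 316.7/38 ≈ 8.3342.
Since k = 1/(1 − MPC), MPC = 1 − 1/k = 1 − ΔG/ΔY = 1 − 38/316.7 ≈ 0.880.
MPS = 1 − MPC = 0.120.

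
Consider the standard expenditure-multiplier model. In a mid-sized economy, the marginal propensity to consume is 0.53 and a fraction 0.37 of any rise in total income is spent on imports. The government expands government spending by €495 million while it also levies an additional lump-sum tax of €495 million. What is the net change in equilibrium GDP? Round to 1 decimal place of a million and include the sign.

+€277.0 million

Expenditure multiplier = 1/(1 − c + m) = 1/(1 − 0.53 + 0.37) = 1/0.84 ≈ 1.19.
ΔG contributes k·ΔG = (+€495 million) / 0.84 ≈ +€589.3 million.
ΔT of +€495 million changes first-round spending by −c·ΔT = −€262.35 million, contributing k·(−c·ΔT) = (−€262.35 million) / 0.84 ≈ −€312.3 million.
Net ΔY = k(ΔG − c·ΔT) = (+€232.65 million) / 0.84 ≈ +€277 million.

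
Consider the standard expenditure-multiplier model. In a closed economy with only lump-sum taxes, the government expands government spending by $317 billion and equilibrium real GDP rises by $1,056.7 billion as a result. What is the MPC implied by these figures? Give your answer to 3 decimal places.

0.700

Implied spending multiplier k = ΔY/ΔG = 1,056.7/317 ≈ 3.3334.
Since k = 1/(1 − MPC), MPC = 1 − 1/k = 1 − ΔG/ΔY = 1 − 317/1,056.7 ≈ 0.700.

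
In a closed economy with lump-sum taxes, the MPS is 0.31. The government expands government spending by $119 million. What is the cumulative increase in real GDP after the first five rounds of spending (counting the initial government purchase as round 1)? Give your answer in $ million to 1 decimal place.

$323.8 million

MPC = 1 − MPS = 1 − 0.31 = 0.69.
Round 1 adds ΔG = $119 million; each later round is MPC = 0.69 times the previous.
After 5 rounds: 119 + 82.11 + 56.6559 + 39.092571 + 26.97387399 = ΔG·(1 − c^5)/(1 − c) = 119 × (1 − 0.1564031349)/0.31 ≈ $323.8 million.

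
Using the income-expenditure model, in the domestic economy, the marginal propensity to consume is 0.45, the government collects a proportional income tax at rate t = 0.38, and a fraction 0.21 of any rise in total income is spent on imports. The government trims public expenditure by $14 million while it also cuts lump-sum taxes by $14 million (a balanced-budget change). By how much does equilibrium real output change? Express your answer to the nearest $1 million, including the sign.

Expenditure multiplier = 1/(1 − c(1−t) + m) = 1/(1 − 0.45×0.62 + 0.21) = 1/0.931 ≈ 1.074.
ΔG contributes k·ΔG = (−$14 million) / 0.931 ≈ −$15 million.
ΔT of −$14 million changes first-round spending by −c·ΔT = +$6.3 million, contributing k·(−c·ΔT) = (+$6.3 million) / 0.931 ≈ +$6.8 million.
Net ΔY = k(ΔG − c·ΔT) = (−$7.7 million) / 0.931 ≈ −$8 million.

−$8 million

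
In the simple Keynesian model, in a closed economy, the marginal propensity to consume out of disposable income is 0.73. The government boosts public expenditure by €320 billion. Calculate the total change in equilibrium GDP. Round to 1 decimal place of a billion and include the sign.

Government-spending multiplier = 1/(1 − MPC) = 1/(1 − 0.73) = 1/0.27 ≈ 3.704.
ΔY = k × ΔG = (+€320 billion) / 0.27 ≈ +€1,185.2 billion.

+€1,185.2 billion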